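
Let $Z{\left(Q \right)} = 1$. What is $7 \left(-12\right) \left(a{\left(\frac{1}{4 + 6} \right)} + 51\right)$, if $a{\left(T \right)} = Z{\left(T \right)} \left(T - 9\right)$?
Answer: $- \frac{17682}{5} \approx -3536.4$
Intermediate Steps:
$a{\left(T \right)} = -9 + T$ ($a{\left(T \right)} = 1 \left(T - 9\right) = 1 \left(-9 + T\right) = -9 + T$)
$7 \left(-12\right) \left(a{\left(\frac{1}{4 + 6} \right)} + 51\right) = 7 \left(-12\right) \left(\left(-9 + \frac{1}{4 + 6}\right) + 51\right) = - 84 \left(\left(-9 + \frac{1}{10}\right) + 51\right) = - 84 \left(- \frac{89}{10} + 51\right) = \left(-84\right) \frac{421}{10} = - \frac{17682}{5}$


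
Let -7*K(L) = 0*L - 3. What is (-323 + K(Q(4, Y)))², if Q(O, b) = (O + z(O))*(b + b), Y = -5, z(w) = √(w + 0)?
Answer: 5098564/49 ≈ 1.0405e+5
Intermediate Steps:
z(w) = √w
Q(O, b) = 2*b*(O + √O) (Q(O, b) = (O + √O)*(b + b) = (O + √O)*(2*b) = 2*b*(O + √O))
K(L) = 3/7 (K(L) = -(0*L - 3)/7 = -(0 - 3)/7 = -⅐*(-3) = 3/7)
(-323 + K(Q(4, Y)))² = (-323 + 3/7)² = (-2258/7)² = 5098564/49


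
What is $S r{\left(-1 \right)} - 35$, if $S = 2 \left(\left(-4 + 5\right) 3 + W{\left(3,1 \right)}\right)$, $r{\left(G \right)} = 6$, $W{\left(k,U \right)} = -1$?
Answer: $-11$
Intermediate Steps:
$S = 4$ ($S = 2 \left(\left(-4 + 5\right) 3 - 1\right) = 2 \left(1 \cdot 3 - 1\right) = 2 \left(3 - 1\right) = 2 \cdot 2 = 4$)
$S r{\left(-1 \right)} - 35 = 4 \cdot 6 - 35 = 24 - 35 = -11$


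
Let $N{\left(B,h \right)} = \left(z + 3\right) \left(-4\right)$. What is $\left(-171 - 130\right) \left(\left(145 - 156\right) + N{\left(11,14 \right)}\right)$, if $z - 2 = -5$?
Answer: $3311$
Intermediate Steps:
$z = -3$ ($z = 2 - 5 = -3$)
$N{\left(B,h \right)} = 0$ ($N{\left(B,h \right)} = \left(-3 + 3\right) \left(-4\right) = 0 \left(-4\right) = 0$)
$\left(-171 - 130\right) \left(\left(145 - 156\right) + N{\left(11,14 \right)}\right) = \left(-171 - 130\right) \left(\left(145 - 156\right) + 0\right) = \left(-171 - 130\right) \left(-11 + 0\right) = \left(-301\right) \left(-11\right) = 3311$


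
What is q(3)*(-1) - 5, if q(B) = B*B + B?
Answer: -17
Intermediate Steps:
q(B) = B + B² (q(B) = B² + B = B + B²)
q(3)*(-1) - 5 = (3*(1 + 3))*(-1) - 5 = (3*4)*(-1) - 5 = 12*(-1) - 5 = -12 - 5 = -17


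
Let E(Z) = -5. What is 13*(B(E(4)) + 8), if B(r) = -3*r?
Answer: 299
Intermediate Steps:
13*(B(E(4)) + 8) = 13*(-3*(-5) + 8) = 13*(15 + 8) = 13*23 = 299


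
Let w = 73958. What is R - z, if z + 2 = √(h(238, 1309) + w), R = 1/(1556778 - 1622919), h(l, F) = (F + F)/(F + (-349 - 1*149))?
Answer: 132281/66141 - 2*√12161463229/811 ≈ -269.96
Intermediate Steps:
h(l, F) = 2*F/(-498 + F) (h(l, F) = (2*F)/(F + (-349 - 149)) = (2*F)/(F - 498) = (2*F)/(-498 + F) = 2*F/(-498 + F))
R = -1/66141 (R = 1/(-66141) = -1/66141 ≈ -1.5119e-5)
z = -2 + 2*√12161463229/811 (z = -2 + √(2*1309/(-498 + 1309) + 73958) = -2 + √(2*1309/811 + 73958) = -2 + √(2*1309*(1/811) + 73958) = -2 + √(2618/811 + 73958) = -2 + √(59982556/811) = -2 + 2*√12161463229/811 ≈ 269.96)
R - z = -1/66141 - (-2 + 2*√12161463229/811) = -1/66141 + (2 - 2*√12161463229/811) = 132281/66141 - 2*√12161463229/811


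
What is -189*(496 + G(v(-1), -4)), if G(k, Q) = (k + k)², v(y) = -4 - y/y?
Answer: -112644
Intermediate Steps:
v(y) = -5 (v(y) = -4 - 1*1 = -4 - 1 = -5)
G(k, Q) = 4*k² (G(k, Q) = (2*k)² = 4*k²)
-189*(496 + G(v(-1), -4)) = -189*(496 + 4*(-5)²) = -189*(496 + 4*25) = -189*(496 + 100) = -189*596 = -112644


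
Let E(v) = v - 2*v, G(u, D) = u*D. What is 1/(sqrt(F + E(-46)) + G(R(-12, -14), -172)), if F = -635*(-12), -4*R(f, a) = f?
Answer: -258/129295 - sqrt(7666)/258590 ≈ -0.0023340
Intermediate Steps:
R(f, a) = -f/4
G(u, D) = D*u
F = 7620
E(v) = -v
1/(sqrt(F + E(-46)) + G(R(-12, -14), -172)) = 1/(sqrt(7620 - 1*(-46)) - (-43)*(-12)) = 1/(sqrt(7620 + 46) - 172*3) = 1/(sqrt(7666) - 516) = 1/(-516 + sqrt(7666))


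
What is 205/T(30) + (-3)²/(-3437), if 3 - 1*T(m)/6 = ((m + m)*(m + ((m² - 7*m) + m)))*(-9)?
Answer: -21165577/8351971866 ≈ -0.0025342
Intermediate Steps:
T(m) = 18 + 108*m*(m² - 5*m) (T(m) = 18 - 6*(m + m)*(m + ((m² - 7*m) + m))*(-9) = 18 - 6*(2*m)*(m + (m² - 6*m))*(-9) = 18 - 6*(2*m)*(m² - 5*m)*(-9) = 18 - 6*2*m*(m² - 5*m)*(-9) = 18 - (-108)*m*(m² - 5*m) = 18 + 108*m*(m² - 5*m))
205/T(30) + (-3)²/(-3437) = 205/(18 - 540*30² + 108*30³) + (-3)²/(-3437) = 205/(18 - 540*900 + 108*27000) + 9*(-1/3437) = 205/(18 - 486000 + 2916000) - 9/3437 = 205/2430018 - 9/3437 = -21165577/8351971866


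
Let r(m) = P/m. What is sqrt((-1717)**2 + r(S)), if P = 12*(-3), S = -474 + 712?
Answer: sqrt(41747886187)/119 ≈ 1717.0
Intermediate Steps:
S = 238
P = -36
r(m) = -36/m
sqrt((-1717)**2 + r(S)) = sqrt((-1717)**2 - 36/238) = sqrt(2948089 - 36*1/238) = sqrt(2948089 - 18/119) = sqrt(350822573/119) = sqrt(41747886187)/119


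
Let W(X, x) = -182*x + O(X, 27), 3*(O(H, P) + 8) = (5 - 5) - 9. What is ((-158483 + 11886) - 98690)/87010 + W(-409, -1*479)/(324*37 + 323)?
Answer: 652096059/153025730 ≈ 4.2614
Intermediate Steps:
O(H, P) = -11 (O(H, P) = -8 + ((5 - 5) - 9)/3 = -8 + (0 - 9)/3 = -8 + (1/3)*(-9) = -8 - 3 = -11)
W(X, x) = -11 - 182*x (W(X, x) = -182*x - 11 = -11 - 182*x)
((-158483 + 11886) - 98690)/87010 + W(-409, -1*479)/(324*37 + 323) = ((-158483 + 11886) - 98690)/87010 + (-11 - (-182)*479)/(324*37 + 323) = (-146597 - 98690)*(1/87010) + (-11 - 182*(-479))/(11988 + 323) = -245287*1/87010 + (-11 + 87178)/12311 = -35041/12430 + 87167*(1/12311) = -35041/12430 + 87167/12311 = 652096059/153025730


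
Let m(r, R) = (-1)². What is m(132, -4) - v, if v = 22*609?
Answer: -13397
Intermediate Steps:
m(r, R) = 1
v = 13398
m(132, -4) - v = 1 - 1*13398 = 1 - 13398 = -13397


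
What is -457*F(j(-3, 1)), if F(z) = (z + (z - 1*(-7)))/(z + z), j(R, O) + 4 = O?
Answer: 457/6 ≈ 76.167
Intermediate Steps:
j(R, O) = -4 + O
F(z) = (7 + 2*z)/(2*z) (F(z) = (z + (z + 7))/((2*z)) = (z + (7 + z))*(1/(2*z)) = (7 + 2*z)*(1/(2*z)) = (7 + 2*z)/(2*z))
-457*F(j(-3, 1)) = -457*(7/2 + (-4 + 1))/(-4 + 1) = -457*(7/2 - 3)/(-3) = -(-457)/(3*2) = -457*(-⅙) = 457/6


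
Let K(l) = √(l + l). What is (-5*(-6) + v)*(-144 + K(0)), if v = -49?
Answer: 2736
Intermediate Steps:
K(l) = √2*√l (K(l) = √(2*l) = √2*√l)
(-5*(-6) + v)*(-144 + K(0)) = (-5*(-6) - 49)*(-144 + √2*√0) = (30 - 49)*(-144 + √2*0) = -19*(-144 + 0) = -19*(-144) = 2736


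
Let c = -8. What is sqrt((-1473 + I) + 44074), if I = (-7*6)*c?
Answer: sqrt(42937) ≈ 207.21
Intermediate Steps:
I = 336 (I = -7*6*(-8) = -42*(-8) = 336)
sqrt((-1473 + I) + 44074) = sqrt((-1473 + 336) + 44074) = sqrt(-1137 + 44074) = sqrt(42937)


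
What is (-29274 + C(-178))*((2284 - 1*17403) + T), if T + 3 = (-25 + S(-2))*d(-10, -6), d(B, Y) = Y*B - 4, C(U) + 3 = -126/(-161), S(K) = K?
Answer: 11200553802/23 ≈ 4.8698e+8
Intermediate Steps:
C(U) = -51/23 (C(U) = -3 - 126/(-161) = -3 - 126*(-1/161) = -3 + 18/23 = -51/23)
d(B, Y) = -4 + B*Y (d(B, Y) = B*Y - 4 = -4 + B*Y)
T = -1515 (T = -3 + (-25 - 2)*(-4 - 10*(-6)) = -3 - 27*(-4 + 60) = -3 - 27*56 = -3 - 1512 = -1515)
(-29274 + C(-178))*((2284 - 1*17403) + T) = (-29274 - 51/23)*((2284 - 1*17403) - 1515) = -673353*((2284 - 17403) - 1515)/23 = -673353*(-15119 - 1515)/23 = -673353/23*(-16634) = 11200553802/23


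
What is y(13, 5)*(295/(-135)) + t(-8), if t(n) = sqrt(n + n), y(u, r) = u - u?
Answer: 4*I ≈ 4.0*I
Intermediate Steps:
y(u, r) = 0
t(n) = sqrt(2)*sqrt(n) (t(n) = sqrt(2*n) = sqrt(2)*sqrt(n))
y(13, 5)*(295/(-135)) + t(-8) = 0*(295/(-135)) + sqrt(2)*sqrt(-8) = 0*(295*(-1/135)) + sqrt(2)*(2*I*sqrt(2)) = 0*(-59/27) + 4*I = 0 + 4*I = 4*I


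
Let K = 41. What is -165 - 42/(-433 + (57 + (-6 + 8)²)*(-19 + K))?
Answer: -50009/303 ≈ -165.05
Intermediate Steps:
-165 - 42/(-433 + (57 + (-6 + 8)²)*(-19 + K)) = -165 - 42/(-433 + (57 + (-6 + 8)²)*(-19 + 41)) = -165 - 42/(-433 + (57 + 2²)*22) = -165 - 42/(-433 + (57 + 4)*22) = -165 - 42/(-433 + 61*22) = -165 - 42/(-433 + 1342) = -165 - 42/909 = -165 - 42*1/909 = -165 - 14/303 = -50009/303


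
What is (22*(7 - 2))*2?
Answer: 220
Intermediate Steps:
(22*(7 - 2))*2 = (22*5)*2 = 110*2 = 220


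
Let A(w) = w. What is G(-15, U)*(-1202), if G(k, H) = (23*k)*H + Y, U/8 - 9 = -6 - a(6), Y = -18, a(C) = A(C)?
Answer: -9930924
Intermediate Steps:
a(C) = C
U = -24 (U = 72 + 8*(-6 - 1*6) = 72 + 8*(-6 - 6) = 72 + 8*(-12) = 72 - 96 = -24)
G(k, H) = -18 + 23*H*k (G(k, H) = (23*k)*H - 18 = 23*H*k - 18 = -18 + 23*H*k)
G(-15, U)*(-1202) = (-18 + 23*(-24)*(-15))*(-1202) = (-18 + 8280)*(-1202) = 8262*(-1202) = -9930924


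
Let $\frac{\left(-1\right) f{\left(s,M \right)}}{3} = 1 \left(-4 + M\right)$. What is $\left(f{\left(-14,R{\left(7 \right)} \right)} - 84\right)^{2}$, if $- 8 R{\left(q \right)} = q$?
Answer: $\frac{308025}{64} \approx 4812.9$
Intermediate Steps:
$R{\left(q \right)} = - \frac{q}{8}$
$f{\left(s,M \right)} = 12 - 3 M$ ($f{\left(s,M \right)} = - 3 \cdot 1 \left(-4 + M\right) = - 3 \left(-4 + M\right) = 12 - 3 M$)
$\left(f{\left(-14,R{\left(7 \right)} \right)} - 84\right)^{2} = \left(\left(12 - 3 \left(\left(- \frac{1}{8}\right) 7\right)\right) - 84\right)^{2} = \left(\left(12 - - \frac{21}{8}\right) - 84\right)^{2} = \left(\left(12 + \frac{21}{8}\right) - 84\right)^{2} = \left(\frac{117}{8} - 84\right)^{2} = \left(- \frac{555}{8}\right)^{2} = \frac{308025}{64}$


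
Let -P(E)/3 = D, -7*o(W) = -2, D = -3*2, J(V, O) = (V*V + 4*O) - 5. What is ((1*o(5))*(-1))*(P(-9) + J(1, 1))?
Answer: -36/7 ≈ -5.1429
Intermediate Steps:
J(V, O) = -5 + V² + 4*O (J(V, O) = (V² + 4*O) - 5 = -5 + V² + 4*O)
D = -6
o(W) = 2/7 (o(W) = -⅐*(-2) = 2/7)
P(E) = 18 (P(E) = -3*(-6) = 18)
((1*o(5))*(-1))*(P(-9) + J(1, 1)) = ((1*(2/7))*(-1))*(18 + (-5 + 1² + 4*1)) = ((2/7)*(-1))*(18 + (-5 + 1 + 4)) = -2*(18 + 0)/7 = -2/7*18 = -36/7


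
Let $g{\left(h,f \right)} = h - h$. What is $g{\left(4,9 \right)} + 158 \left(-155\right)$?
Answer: $-24490$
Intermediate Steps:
$g{\left(h,f \right)} = 0$
$g{\left(4,9 \right)} + 158 \left(-155\right) = 0 + 158 \left(-155\right) = 0 - 24490 = -24490$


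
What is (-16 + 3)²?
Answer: 169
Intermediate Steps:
(-16 + 3)² = (-13)² = 169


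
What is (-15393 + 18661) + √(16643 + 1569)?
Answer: 3268 + 2*√4553 ≈ 3403.0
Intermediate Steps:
(-15393 + 18661) + √(16643 + 1569) = 3268 + √18212 = 3268 + 2*√4553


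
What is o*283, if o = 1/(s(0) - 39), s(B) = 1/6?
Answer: -1698/233 ≈ -7.2876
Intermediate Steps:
s(B) = 1/6
o = -6/233 (o = 1/(1/6 - 39) = 1/(-233/6) = -6/233 ≈ -0.025751)
o*283 = -6/233*283 = -1698/233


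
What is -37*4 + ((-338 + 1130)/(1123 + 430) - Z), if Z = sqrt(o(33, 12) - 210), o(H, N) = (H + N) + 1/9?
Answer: -229052/1553 - 2*I*sqrt(371)/3 ≈ -147.49 - 12.841*I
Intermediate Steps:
o(H, N) = 1/9 + H + N (o(H, N) = (H + N) + 1/9 = 1/9 + H + N)
Z = 2*I*sqrt(371)/3 (Z = sqrt((1/9 + 33 + 12) - 210) = sqrt(406/9 - 210) = sqrt(-1484/9) = 2*I*sqrt(371)/3 ≈ 12.841*I)
-37*4 + ((-338 + 1130)/(1123 + 430) - Z) = -37*4 + ((-338 + 1130)/(1123 + 430) - 2*I*sqrt(371)/3) = -148 + (792/1553 - 2*I*sqrt(371)/3) = -229052/1553 - 2*I*sqrt(371)/3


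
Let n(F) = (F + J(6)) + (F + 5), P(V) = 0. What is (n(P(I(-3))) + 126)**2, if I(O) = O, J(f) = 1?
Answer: 17424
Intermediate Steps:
n(F) = 6 + 2*F (n(F) = (F + 1) + (F + 5) = (1 + F) + (5 + F) = 6 + 2*F)
(n(P(I(-3))) + 126)**2 = ((6 + 2*0) + 126)**2 = ((6 + 0) + 126)**2 = (6 + 126)**2 = 132**2 = 17424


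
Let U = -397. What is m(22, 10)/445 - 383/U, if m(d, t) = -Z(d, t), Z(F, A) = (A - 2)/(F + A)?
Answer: 681343/706660 ≈ 0.96417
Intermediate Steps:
Z(F, A) = (-2 + A)/(A + F)
m(d, t) = -(-2 + t)/(d + t) (m(d, t) = -(-2 + t)/(t + d) = -(-2 + t)/(d + t))
m(22, 10)/445 - 383/U = ((2 - 1*10)/(22 + 10))/445 - 383/(-397) = ((2 - 10)/32)*(1/445) - 383*(-1/397) = ((1/32)*(-8))*(1/445) + 383/397 = -¼*1/445 + 383/397 = -1/1780 + 383/397 = 681343/706660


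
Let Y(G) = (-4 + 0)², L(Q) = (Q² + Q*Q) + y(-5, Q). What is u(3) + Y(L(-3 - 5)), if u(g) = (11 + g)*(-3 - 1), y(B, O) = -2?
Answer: -40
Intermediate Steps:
L(Q) = -2 + 2*Q² (L(Q) = (Q² + Q*Q) - 2 = (Q² + Q²) - 2 = 2*Q² - 2 = -2 + 2*Q²)
u(g) = -44 - 4*g (u(g) = (11 + g)*(-4) = -44 - 4*g)
Y(G) = 16 (Y(G) = (-4)² = 16)
u(3) + Y(L(-3 - 5)) = (-44 - 4*3) + 16 = (-44 - 12) + 16 = -56 + 16 = -40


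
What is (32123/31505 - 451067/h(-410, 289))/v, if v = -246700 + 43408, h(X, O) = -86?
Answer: -14213628413/550805443560 ≈ -0.025805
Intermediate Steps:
v = -203292
(32123/31505 - 451067/h(-410, 289))/v = (32123/31505 - 451067/(-86))/(-203292) = (32123*(1/31505) - 451067*(-1/86))*(-1/203292) = (32123/31505 + 451067/86)*(-1/203292) = (14213628413/2709430)*(-1/203292) = -14213628413/550805443560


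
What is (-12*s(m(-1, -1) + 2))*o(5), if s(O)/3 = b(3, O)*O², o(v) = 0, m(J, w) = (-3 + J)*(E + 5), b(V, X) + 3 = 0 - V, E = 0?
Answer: 0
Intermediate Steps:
b(V, X) = -3 - V (b(V, X) = -3 + (0 - V) = -3 - V)
m(J, w) = -15 + 5*J (m(J, w) = (-3 + J)*(0 + 5) = (-3 + J)*5 = -15 + 5*J)
s(O) = -18*O² (s(O) = 3*((-3 - 1*3)*O²) = 3*((-3 - 3)*O²) = 3*(-6*O²) = -18*O²)
(-12*s(m(-1, -1) + 2))*o(5) = -(-216)*((-15 + 5*(-1)) + 2)²*0 = -(-216)*((-15 - 5) + 2)²*0 = -(-216)*(-20 + 2)²*0 = -(-216)*(-18)²*0 = -(-216)*324*0 = -12*(-5832)*0 = 69984*0 = 0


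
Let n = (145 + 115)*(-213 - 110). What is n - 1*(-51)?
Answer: -83929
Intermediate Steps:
n = -83980 (n = 260*(-323) = -83980)
n - 1*(-51) = -83980 - 1*(-51) = -83980 + 51 = -83929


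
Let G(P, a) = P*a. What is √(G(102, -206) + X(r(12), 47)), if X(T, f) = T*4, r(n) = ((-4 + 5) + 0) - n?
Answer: 8*I*√329 ≈ 145.11*I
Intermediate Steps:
r(n) = 1 - n (r(n) = (1 + 0) - n = 1 - n)
X(T, f) = 4*T
√(G(102, -206) + X(r(12), 47)) = √(102*(-206) + 4*(1 - 1*12)) = √(-21012 + 4*(1 - 12)) = √(-21012 + 4*(-11)) = √(-21012 - 44) = √(-21056) = 8*I*√329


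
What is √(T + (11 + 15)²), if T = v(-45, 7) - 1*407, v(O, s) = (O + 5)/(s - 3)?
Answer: √259 ≈ 16.093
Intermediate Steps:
v(O, s) = (5 + O)/(-3 + s)
T = -417 (T = (5 - 45)/(-3 + 7) - 1*407 = -40/4 - 407 = (¼)*(-40) - 407 = -10 - 407 = -417)
√(T + (11 + 15)²) = √(-417 + (11 + 15)²) = √(-417 + 26²) = √(-417 + 676) = √259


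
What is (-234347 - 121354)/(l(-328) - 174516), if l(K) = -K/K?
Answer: 355701/174517 ≈ 2.0382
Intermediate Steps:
l(K) = -1 (l(K) = -1*1 = -1)
(-234347 - 121354)/(l(-328) - 174516) = (-234347 - 121354)/(-1 - 174516) = -355701/(-174517) = -355701*(-1/174517) = 355701/174517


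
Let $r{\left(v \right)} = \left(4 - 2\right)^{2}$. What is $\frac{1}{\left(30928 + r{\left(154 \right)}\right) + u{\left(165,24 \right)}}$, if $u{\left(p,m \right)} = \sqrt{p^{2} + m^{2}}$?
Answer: $\frac{30932}{956760823} - \frac{3 \sqrt{3089}}{956760823} \approx 3.2156 \cdot 10^{-5}$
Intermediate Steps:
$u{\left(p,m \right)} = \sqrt{m^{2} + p^{2}}$
$r{\left(v \right)} = 4$ ($r{\left(v \right)} = 2^{2} = 4$)
$\frac{1}{\left(30928 + r{\left(154 \right)}\right) + u{\left(165,24 \right)}} = \frac{1}{\left(30928 + 4\right) + \sqrt{24^{2} + 165^{2}}} = \frac{1}{30932 + \sqrt{576 + 27225}} = \frac{1}{30932 + \sqrt{27801}} = \frac{1}{30932 + 3 \sqrt{3089}}$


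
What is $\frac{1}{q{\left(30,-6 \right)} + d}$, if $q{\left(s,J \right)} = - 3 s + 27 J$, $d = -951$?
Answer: $- \frac{1}{1203} \approx -0.00083125$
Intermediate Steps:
$\frac{1}{q{\left(30,-6 \right)} + d} = \frac{1}{\left(\left(-3\right) 30 + 27 \left(-6\right)\right) - 951} = \frac{1}{\left(-90 - 162\right) - 951} = \frac{1}{-252 - 951} = \frac{1}{-1203} = - \frac{1}{1203}$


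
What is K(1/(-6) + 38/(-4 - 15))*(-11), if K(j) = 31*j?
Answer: 4433/6 ≈ 738.83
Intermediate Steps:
K(1/(-6) + 38/(-4 - 15))*(-11) = (31*(1/(-6) + 38/(-4 - 15)))*(-11) = (31*(1*(-⅙) + 38/(-19)))*(-11) = (31*(-⅙ + 38*(-1/19)))*(-11) = (31*(-⅙ - 2))*(-11) = (31*(-13/6))*(-11) = -403/6*(-11) = 4433/6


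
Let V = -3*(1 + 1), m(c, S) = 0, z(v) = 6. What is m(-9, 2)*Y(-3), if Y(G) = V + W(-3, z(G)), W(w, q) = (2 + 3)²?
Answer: 0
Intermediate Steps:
W(w, q) = 25 (W(w, q) = 5² = 25)
V = -6 (V = -3*2 = -6)
Y(G) = 19 (Y(G) = -6 + 25 = 19)
m(-9, 2)*Y(-3) = 0*19 = 0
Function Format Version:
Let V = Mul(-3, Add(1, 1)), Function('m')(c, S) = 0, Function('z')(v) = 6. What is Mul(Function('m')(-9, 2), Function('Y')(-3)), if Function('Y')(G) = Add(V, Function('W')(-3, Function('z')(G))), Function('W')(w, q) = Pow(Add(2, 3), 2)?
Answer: 0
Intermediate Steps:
Function('W')(w, q) = 25 (Function('W')(w, q) = Pow(5, 2) = 25)
V = -6 (V = Mul(-3, 2) = -6)
Function('Y')(G) = 19 (Function('Y')(G) = Add(-6, 25) = 19)
Mul(Function('m')(-9, 2), Function('Y')(-3)) = Mul(0, 19) = 0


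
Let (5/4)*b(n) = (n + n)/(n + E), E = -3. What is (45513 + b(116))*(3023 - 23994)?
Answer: -539285475583/565 ≈ -9.5449e+8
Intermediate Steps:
b(n) = 8*n/(5*(-3 + n)) (b(n) = 4*((n + n)/(n - 3))/5 = 4*((2*n)/(-3 + n))/5 = 4*(2*n/(-3 + n))/5 = 8*n/(5*(-3 + n)))
(45513 + b(116))*(3023 - 23994) = (45513 + (8/5)*116/(-3 + 116))*(3023 - 23994) = (45513 + (8/5)*116/113)*(-20971) = (45513 + (8/5)*116*(1/113))*(-20971) = (45513 + 928/565)*(-20971) = (25715773/565)*(-20971) = -539285475583/565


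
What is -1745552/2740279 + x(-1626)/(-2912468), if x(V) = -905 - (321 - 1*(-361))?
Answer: -5079515519563/7980974898572 ≈ -0.63645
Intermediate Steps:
x(V) = -1587 (x(V) = -905 - (321 + 361) = -905 - 1*682 = -905 - 682 = -1587)
-1745552/2740279 + x(-1626)/(-2912468) = -1745552/2740279 - 1587/(-2912468) = -1745552*1/2740279 - 1587*(-1/2912468) = -1745552/2740279 + 1587/2912468 = -5079515519563/7980974898572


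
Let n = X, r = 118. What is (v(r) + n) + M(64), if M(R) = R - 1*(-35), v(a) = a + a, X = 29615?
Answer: 29950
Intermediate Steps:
v(a) = 2*a
M(R) = 35 + R (M(R) = R + 35 = 35 + R)
n = 29615
(v(r) + n) + M(64) = (2*118 + 29615) + (35 + 64) = (236 + 29615) + 99 = 29851 + 99 = 29950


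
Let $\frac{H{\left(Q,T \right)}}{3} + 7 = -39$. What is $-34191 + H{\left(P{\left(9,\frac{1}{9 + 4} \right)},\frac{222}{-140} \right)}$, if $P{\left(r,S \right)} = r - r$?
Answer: $-34329$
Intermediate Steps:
$P{\left(r,S \right)} = 0$
$H{\left(Q,T \right)} = -138$ ($H{\left(Q,T \right)} = -21 + 3 \left(-39\right) = -21 - 117 = -138$)
$-34191 + H{\left(P{\left(9,\frac{1}{9 + 4} \right)},\frac{222}{-140} \right)} = -34191 - 138 = -34329$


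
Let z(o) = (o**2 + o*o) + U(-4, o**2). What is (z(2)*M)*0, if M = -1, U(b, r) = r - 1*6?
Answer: 0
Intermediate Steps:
U(b, r) = -6 + r (U(b, r) = r - 6 = -6 + r)
z(o) = -6 + 3*o**2 (z(o) = (o**2 + o*o) + (-6 + o**2) = (o**2 + o**2) + (-6 + o**2) = 2*o**2 + (-6 + o**2) = -6 + 3*o**2)
(z(2)*M)*0 = ((-6 + 3*2**2)*(-1))*0 = ((-6 + 3*4)*(-1))*0 = ((-6 + 12)*(-1))*0 = (6*(-1))*0 = -6*0 = 0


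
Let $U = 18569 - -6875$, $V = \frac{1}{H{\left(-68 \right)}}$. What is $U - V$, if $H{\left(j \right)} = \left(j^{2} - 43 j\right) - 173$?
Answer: $\frac{187649499}{7375} \approx 25444.0$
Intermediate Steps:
$H{\left(j \right)} = -173 + j^{2} - 43 j$
$V = \frac{1}{7375}$ ($V = \frac{1}{-173 + \left(-68\right)^{2} - -2924} = \frac{1}{-173 + 4624 + 2924} = \frac{1}{7375} \approx 0.00013559$)
$U = 25444$ ($U = 18569 + 6875 = 25444$)
$U - V = 25444 - \frac{1}{7375} = \frac{187649499}{7375}$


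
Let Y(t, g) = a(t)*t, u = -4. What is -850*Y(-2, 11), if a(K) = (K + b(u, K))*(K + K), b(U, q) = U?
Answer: 40800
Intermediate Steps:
a(K) = 2*K*(-4 + K) (a(K) = (K - 4)*(K + K) = (-4 + K)*(2*K) = 2*K*(-4 + K))
Y(t, g) = 2*t**2*(-4 + t) (Y(t, g) = (2*t*(-4 + t))*t = 2*t**2*(-4 + t))
-850*Y(-2, 11) = -1700*(-2)**2*(-4 - 2) = -1700*4*(-6) = -850*(-48) = 40800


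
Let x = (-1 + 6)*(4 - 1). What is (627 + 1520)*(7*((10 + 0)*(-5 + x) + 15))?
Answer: 1728335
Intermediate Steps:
x = 15 (x = 5*3 = 15)
(627 + 1520)*(7*((10 + 0)*(-5 + x) + 15)) = (627 + 1520)*(7*((10 + 0)*(-5 + 15) + 15)) = 2147*(7*(10*10 + 15)) = 2147*(7*(100 + 15)) = 2147*(7*115) = 2147*805 = 1728335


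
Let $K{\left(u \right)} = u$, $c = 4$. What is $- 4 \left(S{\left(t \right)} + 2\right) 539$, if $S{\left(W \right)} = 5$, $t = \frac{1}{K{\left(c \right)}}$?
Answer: $-15092$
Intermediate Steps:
$t = \frac{1}{4} \approx 0.25$
$- 4 \left(S{\left(t \right)} + 2\right) 539 = - 4 \left(5 + 2\right) 539 = \left(-4\right) 7 \cdot 539 = \left(-28\right) 539 = -15092$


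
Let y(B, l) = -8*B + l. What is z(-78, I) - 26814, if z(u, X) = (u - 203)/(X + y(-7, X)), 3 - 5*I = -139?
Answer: -15124501/564 ≈ -26817.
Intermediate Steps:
I = 142/5 (I = ⅗ - ⅕*(-139) = ⅗ + 139/5 = 142/5 ≈ 28.400)
y(B, l) = l - 8*B
z(u, X) = (-203 + u)/(56 + 2*X) (z(u, X) = (u - 203)/(X + (X - 8*(-7))) = (-203 + u)/(X + (X + 56)) = (-203 + u)/(X + (56 + X)) = (-203 + u)/(56 + 2*X))
z(-78, I) - 26814 = (-203 - 78)/(2*(28 + 142/5)) - 26814 = (½)*(-281)/(282/5) - 26814 = (½)*(5/282)*(-281) - 26814 = -1405/564 - 26814 = -15124501/564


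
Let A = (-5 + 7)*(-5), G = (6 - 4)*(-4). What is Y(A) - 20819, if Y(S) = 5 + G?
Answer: -20822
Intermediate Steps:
G = -8 (G = 2*(-4) = -8)
A = -10 (A = 2*(-5) = -10)
Y(S) = -3 (Y(S) = 5 - 8 = -3)
Y(A) - 20819 = -3 - 20819 = -20822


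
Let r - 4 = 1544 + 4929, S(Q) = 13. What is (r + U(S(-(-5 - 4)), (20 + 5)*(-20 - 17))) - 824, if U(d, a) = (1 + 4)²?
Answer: 5678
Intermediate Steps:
U(d, a) = 25 (U(d, a) = 5² = 25)
r = 6477 (r = 4 + (1544 + 4929) = 4 + 6473 = 6477)
(r + U(S(-(-5 - 4)), (20 + 5)*(-20 - 17))) - 824 = (6477 + 25) - 824 = 6502 - 824 = 5678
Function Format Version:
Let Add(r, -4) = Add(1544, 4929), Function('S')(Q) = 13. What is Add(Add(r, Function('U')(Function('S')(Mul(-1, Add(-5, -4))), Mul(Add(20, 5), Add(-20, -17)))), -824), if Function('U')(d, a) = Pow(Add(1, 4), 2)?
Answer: 5678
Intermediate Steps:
Function('U')(d, a) = 25 (Function('U')(d, a) = Pow(5, 2) = 25)
r = 6477 (r = Add(4, Add(1544, 4929)) = Add(4, 6473) = 6477)
Add(Add(r, Function('U')(Function('S')(Mul(-1, Add(-5, -4))), Mul(Add(20, 5), Add(-20, -17)))), -824) = Add(Add(6477, 25), -824) = Add(6502, -824) = 5678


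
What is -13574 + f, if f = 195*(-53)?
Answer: -23909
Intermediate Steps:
f = -10335
-13574 + f = -13574 - 10335 = -23909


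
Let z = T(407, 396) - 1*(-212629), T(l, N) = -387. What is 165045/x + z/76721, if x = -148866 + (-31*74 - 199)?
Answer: 6487439811/3870804613 ≈ 1.6760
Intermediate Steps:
z = 212242 (z = -387 - 1*(-212629) = -387 + 212629 = 212242)
x = -151359 (x = -148866 + (-2294 - 199) = -148866 - 2493 = -151359)
165045/x + z/76721 = 165045/(-151359) + 212242/76721 = 165045*(-1/151359) + 212242*(1/76721) = -55015/50453 + 212242/76721 = 6487439811/3870804613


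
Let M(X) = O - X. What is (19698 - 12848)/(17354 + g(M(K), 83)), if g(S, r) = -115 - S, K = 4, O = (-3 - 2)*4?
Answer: 6850/17263 ≈ 0.39680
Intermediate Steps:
O = -20 (O = -5*4 = -20)
M(X) = -20 - X
(19698 - 12848)/(17354 + g(M(K), 83)) = (19698 - 12848)/(17354 + (-115 - (-20 - 1*4))) = 6850/(17354 + (-115 - (-20 - 4))) = 6850/(17354 + (-115 - 1*(-24))) = 6850/(17354 + (-115 + 24)) = 6850/(17354 - 91) = 6850/17263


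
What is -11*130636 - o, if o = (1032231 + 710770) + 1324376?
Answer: -4504373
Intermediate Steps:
o = 3067377 (o = 1743001 + 1324376 = 3067377)
-11*130636 - o = -11*130636 - 1*3067377 = -1436996 - 3067377 = -4504373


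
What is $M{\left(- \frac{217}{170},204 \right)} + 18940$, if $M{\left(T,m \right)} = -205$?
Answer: $18735$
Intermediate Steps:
$M{\left(- \frac{217}{170},204 \right)} + 18940 = -205 + 18940 = 18735$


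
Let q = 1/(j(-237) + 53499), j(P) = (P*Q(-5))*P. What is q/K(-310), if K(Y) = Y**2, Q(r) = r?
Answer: -1/21847950600 ≈ -4.5771e-11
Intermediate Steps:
j(P) = -5*P**2 (j(P) = (P*(-5))*P = (-5*P)*P = -5*P**2)
q = -1/227346 (q = 1/(-5*(-237)**2 + 53499) = 1/(-5*56169 + 53499) = 1/(-280845 + 53499) = 1/(-227346) = -1/227346 ≈ -4.3986e-6)
q/K(-310) = -1/(227346*((-310)**2)) = -1/227346/96100 = -1/227346*1/96100 = -1/21847950600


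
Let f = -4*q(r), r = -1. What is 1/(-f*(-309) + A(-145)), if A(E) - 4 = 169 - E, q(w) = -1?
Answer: 1/1554 ≈ 0.00064350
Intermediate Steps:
f = 4 (f = -4*(-1) = 4)
A(E) = 173 - E (A(E) = 4 + (169 - E) = 173 - E)
1/(-f*(-309) + A(-145)) = 1/(-1*4*(-309) + (173 - 1*(-145))) = 1/(-4*(-309) + (173 + 145)) = 1/(1236 + 318) = 1/1554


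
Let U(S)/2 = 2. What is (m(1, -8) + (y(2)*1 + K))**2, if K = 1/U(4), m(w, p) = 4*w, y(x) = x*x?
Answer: 1089/16 ≈ 68.063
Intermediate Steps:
y(x) = x**2
U(S) = 4 (U(S) = 2*2 = 4)
K = 1/4 ≈ 0.25000
(m(1, -8) + (y(2)*1 + K))**2 = (4*1 + (2**2*1 + 1/4))**2 = (4 + (4*1 + 1/4))**2 = (4 + (4 + 1/4))**2 = (4 + 17/4)**2 = (33/4)**2 = 1089/16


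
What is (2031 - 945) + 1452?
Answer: 2538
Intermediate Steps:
(2031 - 945) + 1452 = 1086 + 1452 = 2538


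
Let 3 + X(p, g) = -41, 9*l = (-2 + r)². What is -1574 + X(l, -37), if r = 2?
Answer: -1618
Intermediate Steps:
l = 0 (l = (-2 + 2)²/9 = (⅑)*0² = (⅑)*0 = 0)
X(p, g) = -44 (X(p, g) = -3 - 41 = -44)
-1574 + X(l, -37) = -1574 - 44 = -1618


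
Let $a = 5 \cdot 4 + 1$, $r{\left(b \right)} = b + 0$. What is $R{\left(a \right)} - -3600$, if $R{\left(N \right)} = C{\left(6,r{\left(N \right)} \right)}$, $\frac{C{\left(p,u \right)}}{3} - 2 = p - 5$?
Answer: $3609$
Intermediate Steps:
$r{\left(b \right)} = b$
$a = 21$ ($a = 20 + 1 = 21$)
$C{\left(p,u \right)} = -9 + 3 p$ ($C{\left(p,u \right)} = 6 + 3 \left(p - 5\right) = 6 + 3 \left(-5 + p\right) = 6 + \left(-15 + 3 p\right) = -9 + 3 p$)
$R{\left(N \right)} = 9$ ($R{\left(N \right)} = -9 + 3 \cdot 6 = -9 + 18 = 9$)
$R{\left(a \right)} - -3600 = 9 - -3600 = 9 + 3600 = 3609$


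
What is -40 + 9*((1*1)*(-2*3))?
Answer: -94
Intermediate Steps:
-40 + 9*((1*1)*(-2*3)) = -40 + 9*(1*(-6)) = -40 + 9*(-6) = -40 - 54 = -94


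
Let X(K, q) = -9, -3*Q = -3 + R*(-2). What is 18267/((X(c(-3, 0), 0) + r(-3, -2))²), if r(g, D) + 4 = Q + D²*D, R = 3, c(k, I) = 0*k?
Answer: 6089/108 ≈ 56.380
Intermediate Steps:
c(k, I) = 0
Q = 3 (Q = -(-3 + 3*(-2))/3 = -(-3 - 6)/3 = -⅓*(-9) = 3)
r(g, D) = -1 + D³ (r(g, D) = -4 + (3 + D²*D) = -4 + (3 + D³) = -1 + D³)
18267/((X(c(-3, 0), 0) + r(-3, -2))²) = 18267/((-9 + (-1 + (-2)³))²) = 18267/((-9 + (-1 - 8))²) = 18267/((-9 - 9)²) = 18267/((-18)²) = 18267/324 = 18267*(1/324) = 6089/108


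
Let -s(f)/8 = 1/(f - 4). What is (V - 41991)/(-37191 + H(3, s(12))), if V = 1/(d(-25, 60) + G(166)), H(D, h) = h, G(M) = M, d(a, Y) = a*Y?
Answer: 56015995/49614128 ≈ 1.1290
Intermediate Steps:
d(a, Y) = Y*a
s(f) = -8/(-4 + f) (s(f) = -8/(f - 4) = -8/(-4 + f))
V = -1/1334 (V = 1/(60*(-25) + 166) = 1/(-1500 + 166) = 1/(-1334) = -1/1334 ≈ -0.00074963)
(V - 41991)/(-37191 + H(3, s(12))) = (-1/1334 - 41991)/(-37191 - 8/(-4 + 12)) = -56015995/(1334*(-37191 - 8/8)) = -56015995/(1334*(-37191 - 8*1/8)) = -56015995/(1334*(-37191 - 1)) = -56015995/1334/(-37192) = -56015995/1334*(-1/37192) = 56015995/49614128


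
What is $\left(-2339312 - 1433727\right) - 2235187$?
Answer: $-6008226$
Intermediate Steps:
$\left(-2339312 - 1433727\right) - 2235187 = -3773039 - 2235187 = -6008226$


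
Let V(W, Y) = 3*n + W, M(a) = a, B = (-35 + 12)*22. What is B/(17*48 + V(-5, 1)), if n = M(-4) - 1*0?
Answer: -506/799 ≈ -0.63329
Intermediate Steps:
B = -506 (B = -23*22 = -506)
n = -4 (n = -4 - 1*0 = -4 + 0 = -4)
V(W, Y) = -12 + W (V(W, Y) = 3*(-4) + W = -12 + W)
B/(17*48 + V(-5, 1)) = -506/(17*48 + (-12 - 5)) = -506/(816 - 17) = -506/799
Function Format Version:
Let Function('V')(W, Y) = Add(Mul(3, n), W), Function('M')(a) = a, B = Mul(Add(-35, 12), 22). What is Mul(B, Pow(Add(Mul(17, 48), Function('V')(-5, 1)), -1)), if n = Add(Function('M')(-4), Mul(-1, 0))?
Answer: Rational(-506, 799) ≈ -0.63329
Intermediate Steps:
B = -506 (B = Mul(-23, 22) = -506)
n = -4 (n = Add(-4, Mul(-1, 0)) = Add(-4, 0) = -4)
Function('V')(W, Y) = Add(-12, W) (Function('V')(W, Y) = Add(Mul(3, -4), W) = Add(-12, W))
Mul(B, Pow(Add(Mul(17, 48), Function('V')(-5, 1)), -1)) = Mul(-506, Pow(Add(Mul(17, 48), Add(-12, -5)), -1)) = Mul(-506, Pow(Add(816, -17), -1)) = Mul(-506, Pow(799, -1)) = Mul(-506, Rational(1, 799)) = Rational(-506, 799)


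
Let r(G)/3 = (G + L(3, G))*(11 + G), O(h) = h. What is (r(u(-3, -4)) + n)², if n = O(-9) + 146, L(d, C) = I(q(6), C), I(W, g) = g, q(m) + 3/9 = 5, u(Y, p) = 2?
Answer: 85849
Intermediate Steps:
q(m) = 14/3 (q(m) = -⅓ + 5 = 14/3)
L(d, C) = C
n = 137 (n = -9 + 146 = 137)
r(G) = 6*G*(11 + G) (r(G) = 3*((G + G)*(11 + G)) = 3*((2*G)*(11 + G)) = 3*(2*G*(11 + G)) = 6*G*(11 + G))
(r(u(-3, -4)) + n)² = (6*2*(11 + 2) + 137)² = (6*2*13 + 137)² = (156 + 137)² = 293² = 85849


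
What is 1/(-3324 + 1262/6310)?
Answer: -5/16619 ≈ -0.00030086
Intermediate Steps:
1/(-3324 + 1262/6310) = 1/(-3324 + 1262*(1/6310)) = 1/(-3324 + 1/5) = 1/(-16619/5) = -5/16619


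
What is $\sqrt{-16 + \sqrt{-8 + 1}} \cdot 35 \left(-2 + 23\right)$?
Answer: $735 \sqrt{-16 + i \sqrt{7}} \approx 242.26 + 2950.0 i$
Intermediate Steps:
$\sqrt{-16 + \sqrt{-8 + 1}} \cdot 35 \left(-2 + 23\right) = \sqrt{-16 + \sqrt{-7}} \cdot 35 \cdot 21 = \sqrt{-16 + i \sqrt{7}} \cdot 35 \cdot 21 = 35 \sqrt{-16 + i \sqrt{7}} \cdot 21 = 735 \sqrt{-16 + i \sqrt{7}}$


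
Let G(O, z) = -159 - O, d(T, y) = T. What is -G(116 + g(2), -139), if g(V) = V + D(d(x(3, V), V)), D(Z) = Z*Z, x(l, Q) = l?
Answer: 286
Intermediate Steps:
D(Z) = Z²
g(V) = 9 + V (g(V) = V + 3² = V + 9 = 9 + V)
-G(116 + g(2), -139) = -(-159 - (116 + (9 + 2))) = -(-159 - (116 + 11)) = -(-159 - 1*127) = -(-159 - 127) = -1*(-286) = 286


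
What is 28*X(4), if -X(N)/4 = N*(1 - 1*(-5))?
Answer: -2688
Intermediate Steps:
X(N) = -24*N (X(N) = -4*N*(1 - 1*(-5)) = -4*N*(1 + 5) = -4*N*6 = -24*N)
28*X(4) = 28*(-24*4) = 28*(-96) = -2688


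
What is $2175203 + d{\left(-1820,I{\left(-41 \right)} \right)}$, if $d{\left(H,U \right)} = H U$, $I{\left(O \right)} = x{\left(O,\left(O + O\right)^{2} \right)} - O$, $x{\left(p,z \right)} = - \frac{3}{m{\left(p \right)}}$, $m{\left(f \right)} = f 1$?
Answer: $\frac{86118443}{41} \approx 2.1004 \cdot 10^{6}$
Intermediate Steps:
$m{\left(f \right)} = f$
$x{\left(p,z \right)} = - \frac{3}{p}$
$I{\left(O \right)} = - O - \frac{3}{O}$ ($I{\left(O \right)} = - \frac{3}{O} - O = - O - \frac{3}{O}$)
$2175203 + d{\left(-1820,I{\left(-41 \right)} \right)} = 2175203 - 1820 \left(\left(-1\right) \left(-41\right) - \frac{3}{-41}\right) = 2175203 - 1820 \left(41 - - \frac{3}{41}\right) = 2175203 - 1820 \left(41 + \frac{3}{41}\right) = 2175203 - \frac{3064880}{41} = \frac{86118443}{41}$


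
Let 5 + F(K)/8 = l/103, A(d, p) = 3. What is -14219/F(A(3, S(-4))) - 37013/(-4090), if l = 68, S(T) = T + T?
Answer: 3061198309/7312920 ≈ 418.60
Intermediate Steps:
S(T) = 2*T
F(K) = -3576/103 (F(K) = -40 + 8*(68/103) = -40 + 544/103 = -3576/103)
-14219/F(A(3, S(-4))) - 37013/(-4090) = -14219/(-3576/103) - 37013/(-4090) = -14219*(-103/3576) - 37013*(-1/4090) = 1464557/3576 + 37013/4090 = 3061198309/7312920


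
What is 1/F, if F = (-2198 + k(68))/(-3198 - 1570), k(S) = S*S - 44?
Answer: -2384/1191 ≈ -2.0017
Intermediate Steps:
k(S) = -44 + S² (k(S) = S² - 44 = -44 + S²)
F = -1191/2384 (F = (-2198 + (-44 + 68²))/(-3198 - 1570) = (-2198 + (-44 + 4624))/(-4768) = (-2198 + 4580)*(-1/4768) = 2382*(-1/4768) = -1191/2384 ≈ -0.49958)
1/F = 1/(-1191/2384) = -2384/1191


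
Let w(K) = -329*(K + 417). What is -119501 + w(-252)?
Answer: -173786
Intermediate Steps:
w(K) = -137193 - 329*K (w(K) = -329*(417 + K) = -137193 - 329*K)
-119501 + w(-252) = -119501 + (-137193 - 329*(-252)) = -119501 + (-137193 + 82908) = -119501 - 54285 = -173786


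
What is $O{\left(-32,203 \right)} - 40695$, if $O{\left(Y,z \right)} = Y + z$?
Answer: $-40524$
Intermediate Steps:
$O{\left(-32,203 \right)} - 40695 = \left(-32 + 203\right) - 40695 = 171 - 40695 = -40524$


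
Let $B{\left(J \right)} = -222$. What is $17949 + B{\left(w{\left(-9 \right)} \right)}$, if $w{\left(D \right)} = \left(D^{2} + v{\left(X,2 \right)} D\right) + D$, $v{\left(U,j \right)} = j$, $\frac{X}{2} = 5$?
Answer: $17727$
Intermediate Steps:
$X = 10$ ($X = 2 \cdot 5 = 10$)
$w{\left(D \right)} = D^{2} + 3 D$ ($w{\left(D \right)} = \left(D^{2} + 2 D\right) + D = D^{2} + 3 D$)
$17949 + B{\left(w{\left(-9 \right)} \right)} = 17949 - 222 = 17727$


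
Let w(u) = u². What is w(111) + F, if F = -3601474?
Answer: -3589153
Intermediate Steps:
w(111) + F = 111² - 3601474 = 12321 - 3601474 = -3589153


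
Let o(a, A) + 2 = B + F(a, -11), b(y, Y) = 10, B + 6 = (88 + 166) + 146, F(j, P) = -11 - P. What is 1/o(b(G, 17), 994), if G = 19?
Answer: 1/392 ≈ 0.0025510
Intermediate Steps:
B = 394 (B = -6 + ((88 + 166) + 146) = -6 + (254 + 146) = -6 + 400 = 394)
o(a, A) = 392 (o(a, A) = -2 + (394 + (-11 - 1*(-11))) = -2 + (394 + (-11 + 11)) = -2 + (394 + 0) = -2 + 394 = 392)
1/o(b(G, 17), 994) = 1/392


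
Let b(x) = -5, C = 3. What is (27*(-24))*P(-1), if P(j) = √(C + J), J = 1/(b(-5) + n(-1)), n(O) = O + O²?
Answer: -648*√70/5 ≈ -1084.3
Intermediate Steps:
J = -⅕ (J = 1/(-5 - (1 - 1)) = 1/(-5 - 1*0) = 1/(-5 + 0) = 1/(-5) = -⅕ ≈ -0.20000)
P(j) = √70/5 (P(j) = √(3 - ⅕) = √(14/5) = √70/5)
(27*(-24))*P(-1) = (27*(-24))*(√70/5) = -648*√70/5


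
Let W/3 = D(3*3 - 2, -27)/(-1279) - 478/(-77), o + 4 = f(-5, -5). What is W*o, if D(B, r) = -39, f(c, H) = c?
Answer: -16587855/98483 ≈ -168.43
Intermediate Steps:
o = -9 (o = -4 - 5 = -9)
W = 1843095/98483 (W = 3*(-39/(-1279) - 478/(-77)) = 3*(-39*(-1/1279) - 478*(-1/77)) = 3*(39/1279 + 478/77) = 3*(614365/98483) = 1843095/98483 ≈ 18.715)
W*o = (1843095/98483)*(-9) = -16587855/98483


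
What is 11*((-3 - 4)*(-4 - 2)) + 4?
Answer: 466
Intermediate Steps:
11*((-3 - 4)*(-4 - 2)) + 4 = 11*(-7*(-6)) + 4 = 11*42 + 4 = 462 + 4 = 466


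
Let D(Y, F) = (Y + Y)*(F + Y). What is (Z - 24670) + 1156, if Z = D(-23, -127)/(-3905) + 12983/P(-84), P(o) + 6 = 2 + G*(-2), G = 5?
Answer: -267261119/10934 ≈ -24443.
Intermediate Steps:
D(Y, F) = 2*Y*(F + Y) (D(Y, F) = (2*Y)*(F + Y) = 2*Y*(F + Y))
P(o) = -14 (P(o) = -6 + (2 + 5*(-2)) = -6 + (2 - 10) = -6 - 8 = -14)
Z = -10159043/10934 (Z = (2*(-23)*(-127 - 23))/(-3905) + 12983/(-14) = (2*(-23)*(-150))*(-1/3905) + 12983*(-1/14) = 6900*(-1/3905) - 12983/14 = -1380/781 - 12983/14 = -10159043/10934 ≈ -929.12)
(Z - 24670) + 1156 = (-10159043/10934 - 24670) + 1156 = -279900823/10934 + 1156 = -267261119/10934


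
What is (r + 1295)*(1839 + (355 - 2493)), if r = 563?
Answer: -555542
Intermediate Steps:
(r + 1295)*(1839 + (355 - 2493)) = (563 + 1295)*(1839 + (355 - 2493)) = 1858*(1839 - 2138) = 1858*(-299) = -555542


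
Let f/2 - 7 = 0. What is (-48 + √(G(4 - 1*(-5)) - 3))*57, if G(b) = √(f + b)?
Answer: -2736 + 57*√(-3 + √23) ≈ -2659.6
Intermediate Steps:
f = 14 (f = 14 + 2*0 = 14 + 0 = 14)
G(b) = √(14 + b)
(-48 + √(G(4 - 1*(-5)) - 3))*57 = (-48 + √(√(14 + (4 - 1*(-5))) - 3))*57 = (-48 + √(√(14 + (4 + 5)) - 3))*57 = (-48 + √(√(14 + 9) - 3))*57 = (-48 + √(√23 - 3))*57 = (-48 + √(-3 + √23))*57 = -2736 + 57*√(-3 + √23)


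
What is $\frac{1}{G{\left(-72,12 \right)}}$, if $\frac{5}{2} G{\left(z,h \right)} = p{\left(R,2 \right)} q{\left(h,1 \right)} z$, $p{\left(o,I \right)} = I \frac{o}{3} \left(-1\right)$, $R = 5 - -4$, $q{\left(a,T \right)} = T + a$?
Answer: $\frac{5}{11232} \approx 0.00044516$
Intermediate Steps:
$R = 9$ ($R = 5 + 4 = 9$)
$p{\left(o,I \right)} = - \frac{I o}{3}$ ($p{\left(o,I \right)} = I o \frac{1}{3} \left(-1\right) = I \frac{o}{3} \left(-1\right) = \frac{I o}{3} \left(-1\right) = - \frac{I o}{3}$)
$G{\left(z,h \right)} = - \frac{12 z \left(1 + h\right)}{5}$ ($G{\left(z,h \right)} = \frac{2 \left(- \frac{1}{3}\right) 2 \cdot 9 \left(1 + h\right) z}{5} = \frac{2 \left(- 6 z \left(1 + h\right)\right)}{5} = - \frac{12 z \left(1 + h\right)}{5}$)
$\frac{1}{G{\left(-72,12 \right)}} = \frac{1}{\left(- \frac{12}{5}\right) \left(-72\right) \left(1 + 12\right)} = \frac{1}{\left(- \frac{12}{5}\right) \left(-72\right) 13} = \frac{1}{\frac{11232}{5}} = \frac{5}{11232}$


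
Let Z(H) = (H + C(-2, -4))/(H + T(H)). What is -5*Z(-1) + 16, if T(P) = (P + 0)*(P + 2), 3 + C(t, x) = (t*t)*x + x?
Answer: -44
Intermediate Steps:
C(t, x) = -3 + x + x*t² (C(t, x) = -3 + ((t*t)*x + x) = -3 + (t²*x + x) = -3 + (x*t² + x) = -3 + (x + x*t²) = -3 + x + x*t²)
T(P) = P*(2 + P)
Z(H) = (-23 + H)/(H + H*(2 + H)) (Z(H) = (H + (-3 - 4 - 4*(-2)²))/(H + H*(2 + H)) = (H + (-3 - 4 - 4*4))/(H + H*(2 + H)) = (H + (-3 - 4 - 16))/(H + H*(2 + H)) = (H - 23)/(H + H*(2 + H)) = (-23 + H)/(H + H*(2 + H)))
-5*Z(-1) + 16 = -5*(-23 - 1)/((-1)*(3 - 1)) + 16 = -(-5)*(-24)/2 + 16 = -5*12 + 16 = -60 + 16 = -44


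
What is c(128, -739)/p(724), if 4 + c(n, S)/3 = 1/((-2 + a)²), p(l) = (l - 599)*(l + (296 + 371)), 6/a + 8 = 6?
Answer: -297/4346875 ≈ -6.8325e-5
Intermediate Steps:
a = -3 (a = 6/(-8 + 6) = 6/(-2) = 6*(-½) = -3)
p(l) = (-599 + l)*(667 + l) (p(l) = (-599 + l)*(l + 667) = (-599 + l)*(667 + l))
c(n, S) = -297/25 (c(n, S) = -12 + 3/((-2 - 3)²) = -12 + 3/((-5)²) = -12 + 3/25 = -297/25)
c(128, -739)/p(724) = -297/(25*(-399533 + 724² + 68*724)) = -297/(25*(-399533 + 524176 + 49232)) = -297/25/173875 = -297/25*1/173875 = -297/4346875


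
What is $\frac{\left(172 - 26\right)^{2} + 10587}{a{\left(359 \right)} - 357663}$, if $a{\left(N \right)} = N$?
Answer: $- \frac{31903}{357304} \approx -0.089288$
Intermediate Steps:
$\frac{\left(172 - 26\right)^{2} + 10587}{a{\left(359 \right)} - 357663} = \frac{\left(172 - 26\right)^{2} + 10587}{359 - 357663} = \frac{146^{2} + 10587}{-357304} = \left(21316 + 10587\right) \left(- \frac{1}{357304}\right) = 31903 \left(- \frac{1}{357304}\right) = - \frac{31903}{357304}$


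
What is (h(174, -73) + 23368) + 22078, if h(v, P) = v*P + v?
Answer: 32918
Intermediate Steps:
h(v, P) = v + P*v (h(v, P) = P*v + v = v + P*v)
(h(174, -73) + 23368) + 22078 = (174*(1 - 73) + 23368) + 22078 = (174*(-72) + 23368) + 22078 = (-12528 + 23368) + 22078 = 10840 + 22078 = 32918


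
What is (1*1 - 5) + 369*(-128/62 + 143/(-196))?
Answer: -6288817/6076 ≈ -1035.0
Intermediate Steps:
(1*1 - 5) + 369*(-128/62 + 143/(-196)) = (1 - 5) + 369*(-128*1/62 + 143*(-1/196)) = -4 + 369*(-64/31 - 143/196) = -4 + 369*(-16977/6076) = -4 - 6264513/6076 = -6288817/6076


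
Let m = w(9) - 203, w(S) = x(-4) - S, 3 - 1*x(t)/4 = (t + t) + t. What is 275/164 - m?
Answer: 25203/164 ≈ 153.68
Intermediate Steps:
x(t) = 12 - 12*t (x(t) = 12 - 4*((t + t) + t) = 12 - 4*(2*t + t) = 12 - 12*t)
w(S) = 60 - S (w(S) = (12 - 12*(-4)) - S = (12 + 48) - S = 60 - S)
m = -152 (m = (60 - 1*9) - 203 = (60 - 9) - 203 = 51 - 203 = -152)
275/164 - m = 275/164 - 1*(-152) = 275*(1/164) + 152 = 275/164 + 152 = 25203/164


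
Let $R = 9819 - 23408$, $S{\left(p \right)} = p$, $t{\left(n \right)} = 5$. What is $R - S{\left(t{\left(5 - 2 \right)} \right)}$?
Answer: $-13594$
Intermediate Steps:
$R = -13589$ ($R = 9819 - 23408 = -13589$)
$R - S{\left(t{\left(5 - 2 \right)} \right)} = -13589 - 5 = -13594$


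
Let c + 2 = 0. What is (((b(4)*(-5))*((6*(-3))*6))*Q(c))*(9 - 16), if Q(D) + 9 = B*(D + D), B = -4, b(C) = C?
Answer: -105840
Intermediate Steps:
c = -2 (c = -2 + 0 = -2)
Q(D) = -9 - 8*D (Q(D) = -9 - 4*(D + D) = -9 - 8*D)
(((b(4)*(-5))*((6*(-3))*6))*Q(c))*(9 - 16) = (((4*(-5))*((6*(-3))*6))*(-9 - 8*(-2)))*(9 - 16) = ((-(-360)*6)*(-9 + 16))*(-7) = (-20*(-108)*7)*(-7) = (2160*7)*(-7) = 15120*(-7) = -105840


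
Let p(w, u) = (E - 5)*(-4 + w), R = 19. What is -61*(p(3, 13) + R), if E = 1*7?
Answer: -1037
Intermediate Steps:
E = 7
p(w, u) = -8 + 2*w (p(w, u) = (7 - 5)*(-4 + w) = 2*(-4 + w) = -8 + 2*w)
-61*(p(3, 13) + R) = -61*((-8 + 2*3) + 19) = -61*((-8 + 6) + 19) = -61*(-2 + 19) = -61*17 = -1037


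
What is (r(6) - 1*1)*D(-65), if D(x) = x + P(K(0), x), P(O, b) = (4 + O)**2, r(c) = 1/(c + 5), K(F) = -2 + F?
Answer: 610/11 ≈ 55.455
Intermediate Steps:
r(c) = 1/(5 + c)
D(x) = 4 + x (D(x) = x + (4 + (-2 + 0))**2 = x + (4 - 2)**2 = x + 2**2 = x + 4 = 4 + x)
(r(6) - 1*1)*D(-65) = (1/(5 + 6) - 1*1)*(4 - 65) = (1/11 - 1)*(-61) = -10/11*(-61) = 610/11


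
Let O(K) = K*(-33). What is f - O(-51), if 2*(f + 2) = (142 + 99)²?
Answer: 54711/2 ≈ 27356.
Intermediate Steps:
f = 58077/2 (f = -2 + (142 + 99)²/2 = -2 + (½)*241² = -2 + (½)*58081 = -2 + 58081/2 = 58077/2 ≈ 29039.)
O(K) = -33*K
f - O(-51) = 58077/2 - (-33)*(-51) = 58077/2 - 1*1683 = 58077/2 - 1683 = 54711/2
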